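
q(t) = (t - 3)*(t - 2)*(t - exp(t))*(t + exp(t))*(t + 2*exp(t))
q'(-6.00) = 11453.54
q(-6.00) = -15539.15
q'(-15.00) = 324675.03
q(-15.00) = -1032749.96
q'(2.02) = 919.06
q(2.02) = 17.67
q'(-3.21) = 1378.73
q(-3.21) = -1043.08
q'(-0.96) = 22.12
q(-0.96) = -1.76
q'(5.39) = -639649232.55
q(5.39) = -172668688.11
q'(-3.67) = 2141.58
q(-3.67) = -1843.38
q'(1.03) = -126.06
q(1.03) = -85.99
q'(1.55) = -17.59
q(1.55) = -141.73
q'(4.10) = -4562386.69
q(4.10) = -1044633.54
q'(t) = (1 - exp(t))*(t - 3)*(t - 2)*(t + exp(t))*(t + 2*exp(t)) + (t - 3)*(t - 2)*(t - exp(t))*(t + exp(t))*(2*exp(t) + 1) + (t - 3)*(t - 2)*(t - exp(t))*(t + 2*exp(t))*(exp(t) + 1) + (t - 3)*(t - exp(t))*(t + exp(t))*(t + 2*exp(t)) + (t - 2)*(t - exp(t))*(t + exp(t))*(t + 2*exp(t)) = 2*t^4*exp(t) + 5*t^4 - 2*t^3*exp(2*t) - 2*t^3*exp(t) - 20*t^3 - 6*t^2*exp(3*t) + 7*t^2*exp(2*t) - 18*t^2*exp(t) + 18*t^2 + 26*t*exp(3*t) - 2*t*exp(2*t) + 24*t*exp(t) - 26*exp(3*t) - 6*exp(2*t)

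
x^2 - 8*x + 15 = (x - 5)*(x - 3)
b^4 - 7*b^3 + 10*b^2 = b^2*(b - 5)*(b - 2)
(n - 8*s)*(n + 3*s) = n^2 - 5*n*s - 24*s^2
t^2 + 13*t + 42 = (t + 6)*(t + 7)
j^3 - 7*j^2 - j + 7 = (j - 7)*(j - 1)*(j + 1)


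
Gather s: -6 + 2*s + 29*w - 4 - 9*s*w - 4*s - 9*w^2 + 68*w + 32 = s*(-9*w - 2) - 9*w^2 + 97*w + 22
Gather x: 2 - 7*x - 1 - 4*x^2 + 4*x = -4*x^2 - 3*x + 1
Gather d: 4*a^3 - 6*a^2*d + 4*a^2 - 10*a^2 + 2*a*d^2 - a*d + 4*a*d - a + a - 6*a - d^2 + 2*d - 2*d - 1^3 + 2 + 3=4*a^3 - 6*a^2 - 6*a + d^2*(2*a - 1) + d*(-6*a^2 + 3*a) + 4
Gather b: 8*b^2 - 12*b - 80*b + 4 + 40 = 8*b^2 - 92*b + 44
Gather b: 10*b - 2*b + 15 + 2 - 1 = 8*b + 16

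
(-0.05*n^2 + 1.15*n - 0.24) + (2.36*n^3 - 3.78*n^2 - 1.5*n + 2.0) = 2.36*n^3 - 3.83*n^2 - 0.35*n + 1.76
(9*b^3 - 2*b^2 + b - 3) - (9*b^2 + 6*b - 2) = 9*b^3 - 11*b^2 - 5*b - 1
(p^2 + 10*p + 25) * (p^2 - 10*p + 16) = p^4 - 59*p^2 - 90*p + 400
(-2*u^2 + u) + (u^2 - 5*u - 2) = -u^2 - 4*u - 2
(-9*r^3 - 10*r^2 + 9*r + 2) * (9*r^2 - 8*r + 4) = -81*r^5 - 18*r^4 + 125*r^3 - 94*r^2 + 20*r + 8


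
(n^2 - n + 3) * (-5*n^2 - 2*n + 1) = -5*n^4 + 3*n^3 - 12*n^2 - 7*n + 3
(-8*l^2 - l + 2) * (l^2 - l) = -8*l^4 + 7*l^3 + 3*l^2 - 2*l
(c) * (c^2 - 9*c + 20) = c^3 - 9*c^2 + 20*c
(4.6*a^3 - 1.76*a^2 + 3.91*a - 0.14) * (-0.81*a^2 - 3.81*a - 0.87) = -3.726*a^5 - 16.1004*a^4 - 0.4635*a^3 - 13.2525*a^2 - 2.8683*a + 0.1218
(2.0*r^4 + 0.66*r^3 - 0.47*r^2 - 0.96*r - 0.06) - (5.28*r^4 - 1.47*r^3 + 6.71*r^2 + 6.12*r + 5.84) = -3.28*r^4 + 2.13*r^3 - 7.18*r^2 - 7.08*r - 5.9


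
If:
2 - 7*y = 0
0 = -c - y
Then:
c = -2/7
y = 2/7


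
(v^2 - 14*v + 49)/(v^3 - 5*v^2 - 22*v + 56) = (v - 7)/(v^2 + 2*v - 8)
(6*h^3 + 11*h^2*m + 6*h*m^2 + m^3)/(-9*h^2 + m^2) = (-2*h^2 - 3*h*m - m^2)/(3*h - m)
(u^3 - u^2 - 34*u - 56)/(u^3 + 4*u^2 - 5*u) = (u^3 - u^2 - 34*u - 56)/(u*(u^2 + 4*u - 5))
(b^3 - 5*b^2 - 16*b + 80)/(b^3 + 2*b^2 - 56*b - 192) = (b^2 - 9*b + 20)/(b^2 - 2*b - 48)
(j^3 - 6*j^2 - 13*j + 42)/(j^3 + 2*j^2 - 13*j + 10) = (j^2 - 4*j - 21)/(j^2 + 4*j - 5)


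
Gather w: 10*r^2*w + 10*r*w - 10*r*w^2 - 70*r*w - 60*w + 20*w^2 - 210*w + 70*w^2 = w^2*(90 - 10*r) + w*(10*r^2 - 60*r - 270)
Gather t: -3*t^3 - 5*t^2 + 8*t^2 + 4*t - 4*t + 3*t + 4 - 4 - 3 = -3*t^3 + 3*t^2 + 3*t - 3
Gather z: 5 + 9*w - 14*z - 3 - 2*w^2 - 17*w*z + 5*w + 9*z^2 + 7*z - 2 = -2*w^2 + 14*w + 9*z^2 + z*(-17*w - 7)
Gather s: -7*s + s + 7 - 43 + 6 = -6*s - 30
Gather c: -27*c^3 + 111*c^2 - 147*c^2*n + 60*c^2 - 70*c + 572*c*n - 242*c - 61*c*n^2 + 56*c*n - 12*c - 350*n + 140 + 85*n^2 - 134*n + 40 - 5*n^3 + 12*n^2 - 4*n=-27*c^3 + c^2*(171 - 147*n) + c*(-61*n^2 + 628*n - 324) - 5*n^3 + 97*n^2 - 488*n + 180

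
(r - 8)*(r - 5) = r^2 - 13*r + 40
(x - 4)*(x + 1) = x^2 - 3*x - 4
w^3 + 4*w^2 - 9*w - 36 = (w - 3)*(w + 3)*(w + 4)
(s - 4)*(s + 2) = s^2 - 2*s - 8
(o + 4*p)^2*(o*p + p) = o^3*p + 8*o^2*p^2 + o^2*p + 16*o*p^3 + 8*o*p^2 + 16*p^3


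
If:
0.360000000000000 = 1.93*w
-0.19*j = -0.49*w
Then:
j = 0.48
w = 0.19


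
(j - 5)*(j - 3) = j^2 - 8*j + 15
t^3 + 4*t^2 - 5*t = t*(t - 1)*(t + 5)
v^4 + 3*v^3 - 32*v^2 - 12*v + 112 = (v - 4)*(v - 2)*(v + 2)*(v + 7)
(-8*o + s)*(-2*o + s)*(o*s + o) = 16*o^3*s + 16*o^3 - 10*o^2*s^2 - 10*o^2*s + o*s^3 + o*s^2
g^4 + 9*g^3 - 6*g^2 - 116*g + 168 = (g - 2)^2*(g + 6)*(g + 7)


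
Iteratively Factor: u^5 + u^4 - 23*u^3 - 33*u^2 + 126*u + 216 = (u + 3)*(u^4 - 2*u^3 - 17*u^2 + 18*u + 72) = (u + 2)*(u + 3)*(u^3 - 4*u^2 - 9*u + 36) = (u + 2)*(u + 3)^2*(u^2 - 7*u + 12) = (u - 4)*(u + 2)*(u + 3)^2*(u - 3)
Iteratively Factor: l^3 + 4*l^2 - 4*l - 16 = (l + 2)*(l^2 + 2*l - 8) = (l - 2)*(l + 2)*(l + 4)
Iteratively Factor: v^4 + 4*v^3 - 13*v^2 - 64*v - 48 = (v - 4)*(v^3 + 8*v^2 + 19*v + 12) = (v - 4)*(v + 1)*(v^2 + 7*v + 12) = (v - 4)*(v + 1)*(v + 3)*(v + 4)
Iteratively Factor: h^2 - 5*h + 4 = (h - 4)*(h - 1)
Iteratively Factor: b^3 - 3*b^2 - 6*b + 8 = (b - 1)*(b^2 - 2*b - 8) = (b - 1)*(b + 2)*(b - 4)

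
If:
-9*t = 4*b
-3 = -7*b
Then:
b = 3/7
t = -4/21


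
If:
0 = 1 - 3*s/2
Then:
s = 2/3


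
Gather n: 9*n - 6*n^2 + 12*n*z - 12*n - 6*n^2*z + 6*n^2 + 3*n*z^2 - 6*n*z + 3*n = -6*n^2*z + n*(3*z^2 + 6*z)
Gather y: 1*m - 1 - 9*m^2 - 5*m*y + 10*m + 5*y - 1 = -9*m^2 + 11*m + y*(5 - 5*m) - 2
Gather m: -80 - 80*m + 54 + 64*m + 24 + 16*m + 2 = 0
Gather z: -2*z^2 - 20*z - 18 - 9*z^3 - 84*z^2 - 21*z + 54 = -9*z^3 - 86*z^2 - 41*z + 36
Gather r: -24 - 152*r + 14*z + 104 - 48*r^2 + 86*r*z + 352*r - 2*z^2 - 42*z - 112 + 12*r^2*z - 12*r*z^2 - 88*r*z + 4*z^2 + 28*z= r^2*(12*z - 48) + r*(-12*z^2 - 2*z + 200) + 2*z^2 - 32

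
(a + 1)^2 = a^2 + 2*a + 1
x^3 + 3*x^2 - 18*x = x*(x - 3)*(x + 6)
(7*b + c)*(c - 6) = 7*b*c - 42*b + c^2 - 6*c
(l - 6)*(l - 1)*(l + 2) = l^3 - 5*l^2 - 8*l + 12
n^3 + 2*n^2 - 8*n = n*(n - 2)*(n + 4)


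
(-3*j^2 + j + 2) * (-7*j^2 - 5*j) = 21*j^4 + 8*j^3 - 19*j^2 - 10*j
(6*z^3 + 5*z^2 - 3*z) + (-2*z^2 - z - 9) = 6*z^3 + 3*z^2 - 4*z - 9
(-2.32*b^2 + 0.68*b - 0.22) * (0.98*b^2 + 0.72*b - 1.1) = -2.2736*b^4 - 1.004*b^3 + 2.826*b^2 - 0.9064*b + 0.242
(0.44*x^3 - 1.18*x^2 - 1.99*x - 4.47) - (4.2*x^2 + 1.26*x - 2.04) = 0.44*x^3 - 5.38*x^2 - 3.25*x - 2.43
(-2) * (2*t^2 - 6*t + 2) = -4*t^2 + 12*t - 4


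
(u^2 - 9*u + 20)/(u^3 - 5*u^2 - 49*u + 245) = (u - 4)/(u^2 - 49)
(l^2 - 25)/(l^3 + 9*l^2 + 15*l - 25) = (l - 5)/(l^2 + 4*l - 5)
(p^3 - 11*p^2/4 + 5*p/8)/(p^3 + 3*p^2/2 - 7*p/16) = 2*(2*p - 5)/(4*p + 7)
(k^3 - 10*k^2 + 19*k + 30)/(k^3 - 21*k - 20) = (k - 6)/(k + 4)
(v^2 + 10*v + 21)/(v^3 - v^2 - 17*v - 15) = (v + 7)/(v^2 - 4*v - 5)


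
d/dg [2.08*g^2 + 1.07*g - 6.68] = 4.16*g + 1.07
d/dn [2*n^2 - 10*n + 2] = 4*n - 10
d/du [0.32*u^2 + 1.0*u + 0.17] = 0.64*u + 1.0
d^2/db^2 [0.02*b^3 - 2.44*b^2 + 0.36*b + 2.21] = 0.12*b - 4.88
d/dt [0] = 0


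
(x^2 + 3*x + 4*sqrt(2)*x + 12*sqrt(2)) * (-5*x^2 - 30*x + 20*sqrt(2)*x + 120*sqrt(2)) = -5*x^4 - 45*x^3 + 70*x^2 + 1440*x + 2880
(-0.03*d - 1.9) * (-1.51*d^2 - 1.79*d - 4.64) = 0.0453*d^3 + 2.9227*d^2 + 3.5402*d + 8.816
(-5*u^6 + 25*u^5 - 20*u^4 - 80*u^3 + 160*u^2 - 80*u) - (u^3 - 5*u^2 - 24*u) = -5*u^6 + 25*u^5 - 20*u^4 - 81*u^3 + 165*u^2 - 56*u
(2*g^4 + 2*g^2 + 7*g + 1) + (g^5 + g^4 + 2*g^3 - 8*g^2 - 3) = g^5 + 3*g^4 + 2*g^3 - 6*g^2 + 7*g - 2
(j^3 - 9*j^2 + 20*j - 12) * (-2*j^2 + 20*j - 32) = -2*j^5 + 38*j^4 - 252*j^3 + 712*j^2 - 880*j + 384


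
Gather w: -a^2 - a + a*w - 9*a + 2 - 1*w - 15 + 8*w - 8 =-a^2 - 10*a + w*(a + 7) - 21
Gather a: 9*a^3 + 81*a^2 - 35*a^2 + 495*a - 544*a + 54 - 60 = 9*a^3 + 46*a^2 - 49*a - 6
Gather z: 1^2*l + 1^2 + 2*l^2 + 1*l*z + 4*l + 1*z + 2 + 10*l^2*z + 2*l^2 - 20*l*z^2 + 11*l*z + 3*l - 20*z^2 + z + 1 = 4*l^2 + 8*l + z^2*(-20*l - 20) + z*(10*l^2 + 12*l + 2) + 4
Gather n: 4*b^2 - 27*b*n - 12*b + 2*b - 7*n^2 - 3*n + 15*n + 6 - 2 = 4*b^2 - 10*b - 7*n^2 + n*(12 - 27*b) + 4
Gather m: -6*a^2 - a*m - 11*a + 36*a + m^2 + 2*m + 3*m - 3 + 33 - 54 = -6*a^2 + 25*a + m^2 + m*(5 - a) - 24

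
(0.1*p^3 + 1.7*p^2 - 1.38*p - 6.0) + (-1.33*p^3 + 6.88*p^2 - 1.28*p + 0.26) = -1.23*p^3 + 8.58*p^2 - 2.66*p - 5.74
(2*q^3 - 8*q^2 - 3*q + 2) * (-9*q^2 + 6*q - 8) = -18*q^5 + 84*q^4 - 37*q^3 + 28*q^2 + 36*q - 16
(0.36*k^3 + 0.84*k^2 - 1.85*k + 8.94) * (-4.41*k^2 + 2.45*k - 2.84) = -1.5876*k^5 - 2.8224*k^4 + 9.1941*k^3 - 46.3435*k^2 + 27.157*k - 25.3896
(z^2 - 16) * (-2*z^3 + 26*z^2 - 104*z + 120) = -2*z^5 + 26*z^4 - 72*z^3 - 296*z^2 + 1664*z - 1920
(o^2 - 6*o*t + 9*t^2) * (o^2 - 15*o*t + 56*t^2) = o^4 - 21*o^3*t + 155*o^2*t^2 - 471*o*t^3 + 504*t^4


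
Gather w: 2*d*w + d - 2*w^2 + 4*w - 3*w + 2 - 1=d - 2*w^2 + w*(2*d + 1) + 1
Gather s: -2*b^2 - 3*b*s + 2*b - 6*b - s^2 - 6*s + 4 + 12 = -2*b^2 - 4*b - s^2 + s*(-3*b - 6) + 16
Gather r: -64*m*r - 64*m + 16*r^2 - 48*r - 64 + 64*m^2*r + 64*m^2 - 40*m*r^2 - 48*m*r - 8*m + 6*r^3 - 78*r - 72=64*m^2 - 72*m + 6*r^3 + r^2*(16 - 40*m) + r*(64*m^2 - 112*m - 126) - 136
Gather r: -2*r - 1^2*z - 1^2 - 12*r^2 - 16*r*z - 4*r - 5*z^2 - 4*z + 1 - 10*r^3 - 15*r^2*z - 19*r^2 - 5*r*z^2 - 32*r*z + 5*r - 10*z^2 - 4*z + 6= -10*r^3 + r^2*(-15*z - 31) + r*(-5*z^2 - 48*z - 1) - 15*z^2 - 9*z + 6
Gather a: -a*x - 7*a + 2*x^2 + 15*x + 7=a*(-x - 7) + 2*x^2 + 15*x + 7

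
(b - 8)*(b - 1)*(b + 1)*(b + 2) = b^4 - 6*b^3 - 17*b^2 + 6*b + 16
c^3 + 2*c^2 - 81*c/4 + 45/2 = (c - 5/2)*(c - 3/2)*(c + 6)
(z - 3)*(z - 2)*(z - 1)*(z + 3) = z^4 - 3*z^3 - 7*z^2 + 27*z - 18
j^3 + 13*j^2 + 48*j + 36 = (j + 1)*(j + 6)^2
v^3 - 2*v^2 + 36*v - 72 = (v - 2)*(v - 6*I)*(v + 6*I)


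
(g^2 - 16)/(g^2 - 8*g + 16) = (g + 4)/(g - 4)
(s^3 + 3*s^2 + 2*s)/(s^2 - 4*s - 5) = s*(s + 2)/(s - 5)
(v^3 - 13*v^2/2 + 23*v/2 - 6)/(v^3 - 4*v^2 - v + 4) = (v - 3/2)/(v + 1)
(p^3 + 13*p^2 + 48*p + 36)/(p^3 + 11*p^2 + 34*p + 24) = (p + 6)/(p + 4)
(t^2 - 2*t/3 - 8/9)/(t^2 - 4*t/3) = (t + 2/3)/t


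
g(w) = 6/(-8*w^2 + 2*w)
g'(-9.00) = 0.00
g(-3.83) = -0.05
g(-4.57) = -0.03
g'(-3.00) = -0.05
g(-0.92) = -0.70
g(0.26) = -288.46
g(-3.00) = -0.08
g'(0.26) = 29955.62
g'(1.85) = 0.30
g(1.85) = -0.25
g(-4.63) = -0.03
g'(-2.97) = -0.05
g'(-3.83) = -0.02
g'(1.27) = 1.02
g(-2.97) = -0.08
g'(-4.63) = -0.01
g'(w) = 6*(16*w - 2)/(-8*w^2 + 2*w)^2 = 3*(8*w - 1)/(w^2*(4*w - 1)^2)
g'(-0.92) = -1.35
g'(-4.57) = -0.01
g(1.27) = -0.58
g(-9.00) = -0.00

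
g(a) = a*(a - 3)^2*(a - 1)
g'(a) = a*(a - 3)^2 + a*(a - 1)*(2*a - 6) + (a - 3)^2*(a - 1)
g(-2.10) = 169.33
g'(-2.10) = -201.65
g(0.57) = -1.45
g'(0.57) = 2.02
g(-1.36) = 61.01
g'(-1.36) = -98.70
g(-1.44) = 69.27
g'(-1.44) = -107.69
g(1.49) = 1.66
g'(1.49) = 2.31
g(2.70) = 0.41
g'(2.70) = -2.36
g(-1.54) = 80.62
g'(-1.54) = -119.61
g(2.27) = 1.54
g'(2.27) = -2.32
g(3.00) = 0.00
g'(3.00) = 0.00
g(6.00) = 270.00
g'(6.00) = 279.00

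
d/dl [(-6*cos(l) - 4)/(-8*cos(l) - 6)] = -sin(l)/(4*cos(l) + 3)^2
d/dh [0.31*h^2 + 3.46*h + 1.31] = 0.62*h + 3.46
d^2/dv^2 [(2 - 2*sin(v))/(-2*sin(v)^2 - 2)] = (-9*sin(v)^5 + 4*sin(v)^4 - 10*sin(v)^2 + 4*sin(v) - 9*sin(3*v)/2 + sin(5*v)/2 + 2)/(sin(v)^2 + 1)^3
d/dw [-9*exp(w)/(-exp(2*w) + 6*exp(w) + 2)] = 9*(-exp(2*w) - 2)*exp(w)/(exp(4*w) - 12*exp(3*w) + 32*exp(2*w) + 24*exp(w) + 4)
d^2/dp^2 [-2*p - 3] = 0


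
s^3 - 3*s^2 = s^2*(s - 3)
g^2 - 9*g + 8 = (g - 8)*(g - 1)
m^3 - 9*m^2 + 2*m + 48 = (m - 8)*(m - 3)*(m + 2)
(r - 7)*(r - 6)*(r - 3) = r^3 - 16*r^2 + 81*r - 126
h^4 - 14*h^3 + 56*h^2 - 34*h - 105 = (h - 7)*(h - 5)*(h - 3)*(h + 1)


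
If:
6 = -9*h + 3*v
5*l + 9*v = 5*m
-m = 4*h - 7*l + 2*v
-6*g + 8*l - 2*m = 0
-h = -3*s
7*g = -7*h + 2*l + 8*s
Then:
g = 170/411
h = 62/137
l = 998/411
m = 3482/411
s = 62/411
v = 460/137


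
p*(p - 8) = p^2 - 8*p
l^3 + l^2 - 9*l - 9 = (l - 3)*(l + 1)*(l + 3)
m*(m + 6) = m^2 + 6*m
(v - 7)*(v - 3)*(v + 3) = v^3 - 7*v^2 - 9*v + 63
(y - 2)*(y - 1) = y^2 - 3*y + 2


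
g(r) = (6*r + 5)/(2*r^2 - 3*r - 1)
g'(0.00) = 9.00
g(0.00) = -5.00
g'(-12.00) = -0.01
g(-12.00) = -0.21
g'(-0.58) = 8.30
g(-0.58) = 1.08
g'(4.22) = -0.60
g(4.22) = 1.38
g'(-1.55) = 0.16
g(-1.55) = -0.51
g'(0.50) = -1.00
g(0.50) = -4.00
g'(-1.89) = 0.03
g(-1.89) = -0.54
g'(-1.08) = 0.79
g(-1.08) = -0.32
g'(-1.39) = 0.28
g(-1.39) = -0.47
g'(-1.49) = 0.19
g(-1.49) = -0.50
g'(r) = (3 - 4*r)*(6*r + 5)/(2*r^2 - 3*r - 1)^2 + 6/(2*r^2 - 3*r - 1) = (-12*r^2 - 20*r + 9)/(4*r^4 - 12*r^3 + 5*r^2 + 6*r + 1)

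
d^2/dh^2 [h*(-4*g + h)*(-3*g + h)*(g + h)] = 10*g^2 - 36*g*h + 12*h^2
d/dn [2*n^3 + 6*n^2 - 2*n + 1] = 6*n^2 + 12*n - 2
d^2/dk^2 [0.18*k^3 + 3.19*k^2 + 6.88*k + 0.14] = 1.08*k + 6.38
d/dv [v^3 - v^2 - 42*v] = 3*v^2 - 2*v - 42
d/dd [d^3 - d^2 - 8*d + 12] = 3*d^2 - 2*d - 8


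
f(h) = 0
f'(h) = 0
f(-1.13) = 0.00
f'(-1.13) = 0.00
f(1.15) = 0.00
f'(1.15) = 0.00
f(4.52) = 0.00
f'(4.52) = 0.00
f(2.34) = 0.00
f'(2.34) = 0.00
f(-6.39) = 0.00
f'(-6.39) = 0.00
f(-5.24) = 0.00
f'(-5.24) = 0.00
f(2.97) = 0.00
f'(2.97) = 0.00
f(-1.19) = 0.00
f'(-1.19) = 0.00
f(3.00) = 0.00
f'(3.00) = 0.00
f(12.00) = 0.00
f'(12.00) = 0.00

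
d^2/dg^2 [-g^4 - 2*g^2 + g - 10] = -12*g^2 - 4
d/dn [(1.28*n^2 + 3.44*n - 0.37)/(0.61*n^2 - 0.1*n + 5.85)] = (-2.2264*n^2 + 15.4274*n + 20.087)/(0.3721*n^4 - 0.122*n^3 + 7.147*n^2 - 1.17*n + 34.2225)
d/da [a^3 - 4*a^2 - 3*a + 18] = 3*a^2 - 8*a - 3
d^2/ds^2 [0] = 0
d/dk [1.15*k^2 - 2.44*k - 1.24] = 2.3*k - 2.44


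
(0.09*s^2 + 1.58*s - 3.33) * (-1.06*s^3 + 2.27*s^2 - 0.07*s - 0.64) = -0.0954*s^5 - 1.4705*s^4 + 7.1101*s^3 - 7.7273*s^2 - 0.7781*s + 2.1312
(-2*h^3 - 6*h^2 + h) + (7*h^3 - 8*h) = 5*h^3 - 6*h^2 - 7*h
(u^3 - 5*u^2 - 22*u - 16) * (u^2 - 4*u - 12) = u^5 - 9*u^4 - 14*u^3 + 132*u^2 + 328*u + 192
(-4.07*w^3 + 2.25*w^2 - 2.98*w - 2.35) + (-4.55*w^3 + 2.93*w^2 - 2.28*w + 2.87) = -8.62*w^3 + 5.18*w^2 - 5.26*w + 0.52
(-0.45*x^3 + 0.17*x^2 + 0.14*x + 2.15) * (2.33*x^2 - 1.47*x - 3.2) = -1.0485*x^5 + 1.0576*x^4 + 1.5163*x^3 + 4.2597*x^2 - 3.6085*x - 6.88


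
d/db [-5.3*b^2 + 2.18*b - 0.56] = 2.18 - 10.6*b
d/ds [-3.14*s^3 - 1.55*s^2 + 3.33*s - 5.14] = -9.42*s^2 - 3.1*s + 3.33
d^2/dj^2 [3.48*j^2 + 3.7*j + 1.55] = 6.96000000000000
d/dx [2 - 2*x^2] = -4*x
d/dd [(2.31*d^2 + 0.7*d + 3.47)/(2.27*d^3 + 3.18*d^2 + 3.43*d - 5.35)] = (-5.2437*d^4 - 3.178*d^3 - 17.9334*d^2 - 46.7862*d - 15.6471)/(5.1529*d^6 + 14.4372*d^5 + 25.6846*d^4 - 2.4742*d^3 - 22.2611*d^2 - 36.701*d + 28.6225)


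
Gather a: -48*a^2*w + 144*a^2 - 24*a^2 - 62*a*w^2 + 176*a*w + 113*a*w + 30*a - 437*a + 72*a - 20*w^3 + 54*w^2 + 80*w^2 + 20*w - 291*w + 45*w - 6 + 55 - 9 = a^2*(120 - 48*w) + a*(-62*w^2 + 289*w - 335) - 20*w^3 + 134*w^2 - 226*w + 40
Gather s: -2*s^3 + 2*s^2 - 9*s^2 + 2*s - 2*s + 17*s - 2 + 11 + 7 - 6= -2*s^3 - 7*s^2 + 17*s + 10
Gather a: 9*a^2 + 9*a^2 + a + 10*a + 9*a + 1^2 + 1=18*a^2 + 20*a + 2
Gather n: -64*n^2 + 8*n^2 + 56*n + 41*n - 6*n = -56*n^2 + 91*n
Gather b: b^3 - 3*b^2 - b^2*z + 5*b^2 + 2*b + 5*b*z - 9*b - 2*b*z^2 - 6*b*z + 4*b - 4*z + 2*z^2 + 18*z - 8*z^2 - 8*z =b^3 + b^2*(2 - z) + b*(-2*z^2 - z - 3) - 6*z^2 + 6*z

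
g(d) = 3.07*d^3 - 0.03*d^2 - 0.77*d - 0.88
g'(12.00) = 1324.75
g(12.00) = 5290.52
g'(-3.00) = 82.30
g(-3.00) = -81.73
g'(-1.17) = 11.91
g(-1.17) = -4.94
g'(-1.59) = 22.61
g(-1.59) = -12.07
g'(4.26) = 166.11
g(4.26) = 232.63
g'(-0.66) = 3.28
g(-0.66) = -1.27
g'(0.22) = -0.34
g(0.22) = -1.02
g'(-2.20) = 43.94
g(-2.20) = -32.02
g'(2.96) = 79.75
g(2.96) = 76.20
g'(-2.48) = 56.02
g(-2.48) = -45.98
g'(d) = 9.21*d^2 - 0.06*d - 0.77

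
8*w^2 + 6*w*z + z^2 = (2*w + z)*(4*w + z)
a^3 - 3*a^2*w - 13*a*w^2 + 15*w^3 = (a - 5*w)*(a - w)*(a + 3*w)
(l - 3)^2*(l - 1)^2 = l^4 - 8*l^3 + 22*l^2 - 24*l + 9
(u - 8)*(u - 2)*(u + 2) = u^3 - 8*u^2 - 4*u + 32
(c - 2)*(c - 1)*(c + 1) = c^3 - 2*c^2 - c + 2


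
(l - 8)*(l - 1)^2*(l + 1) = l^4 - 9*l^3 + 7*l^2 + 9*l - 8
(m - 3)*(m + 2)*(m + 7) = m^3 + 6*m^2 - 13*m - 42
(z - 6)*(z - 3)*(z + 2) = z^3 - 7*z^2 + 36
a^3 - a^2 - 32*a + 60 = (a - 5)*(a - 2)*(a + 6)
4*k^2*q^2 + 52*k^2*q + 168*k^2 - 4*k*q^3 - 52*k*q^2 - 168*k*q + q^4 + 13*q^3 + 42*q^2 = (-2*k + q)^2*(q + 6)*(q + 7)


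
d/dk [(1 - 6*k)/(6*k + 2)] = -9/(18*k^2 + 12*k + 2)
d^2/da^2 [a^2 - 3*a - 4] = 2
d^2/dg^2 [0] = 0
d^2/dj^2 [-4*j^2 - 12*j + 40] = -8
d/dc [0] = 0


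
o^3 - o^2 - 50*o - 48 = (o - 8)*(o + 1)*(o + 6)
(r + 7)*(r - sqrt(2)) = r^2 - sqrt(2)*r + 7*r - 7*sqrt(2)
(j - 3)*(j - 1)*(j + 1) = j^3 - 3*j^2 - j + 3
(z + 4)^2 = z^2 + 8*z + 16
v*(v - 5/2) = v^2 - 5*v/2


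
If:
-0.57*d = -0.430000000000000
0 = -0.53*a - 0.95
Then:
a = -1.79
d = 0.75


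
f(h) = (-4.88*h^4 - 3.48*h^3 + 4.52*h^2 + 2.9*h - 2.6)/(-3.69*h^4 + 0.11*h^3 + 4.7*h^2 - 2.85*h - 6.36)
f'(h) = (-19.52*h^3 - 10.44*h^2 + 9.04*h + 2.9)/(-3.69*h^4 + 0.11*h^3 + 4.7*h^2 - 2.85*h - 6.36) + (14.76*h^3 - 0.33*h^2 - 9.4*h + 2.85)*(-4.88*h^4 - 3.48*h^3 + 4.52*h^2 + 2.9*h - 2.6)/(-3.69*h^4 + 0.11*h^3 + 4.7*h^2 - 2.85*h - 6.36)^2 = (-13.378*h^6 - 12.5144*h^5 + 56.9738*h^4 + 104.9692*h^3 + 40.7444*h^2 - 33.0544*h - 25.854)/(13.6161*h^8 - 0.8118*h^7 - 34.6739*h^6 + 22.067*h^5 + 68.3998*h^4 - 28.1892*h^3 - 51.6615*h^2 + 36.252*h + 40.4496)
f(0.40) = 0.16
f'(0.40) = -0.53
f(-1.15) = 0.92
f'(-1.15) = 0.02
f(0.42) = 0.15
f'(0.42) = -0.50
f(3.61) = 1.60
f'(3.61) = -0.07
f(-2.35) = 1.01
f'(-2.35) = -0.09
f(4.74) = 1.54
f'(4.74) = -0.05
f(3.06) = 1.64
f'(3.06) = -0.07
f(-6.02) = 1.17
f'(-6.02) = -0.02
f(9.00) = 1.44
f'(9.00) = -0.01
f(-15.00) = 1.26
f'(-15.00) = -0.00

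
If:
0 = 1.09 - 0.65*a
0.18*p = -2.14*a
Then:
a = 1.68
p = -19.94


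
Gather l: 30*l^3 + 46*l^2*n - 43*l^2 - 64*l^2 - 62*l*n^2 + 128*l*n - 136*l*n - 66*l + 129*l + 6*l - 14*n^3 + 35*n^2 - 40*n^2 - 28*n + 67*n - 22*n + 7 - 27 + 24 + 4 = 30*l^3 + l^2*(46*n - 107) + l*(-62*n^2 - 8*n + 69) - 14*n^3 - 5*n^2 + 17*n + 8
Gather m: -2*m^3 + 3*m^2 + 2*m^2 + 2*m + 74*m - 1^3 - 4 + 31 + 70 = -2*m^3 + 5*m^2 + 76*m + 96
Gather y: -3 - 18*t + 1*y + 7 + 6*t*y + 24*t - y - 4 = 6*t*y + 6*t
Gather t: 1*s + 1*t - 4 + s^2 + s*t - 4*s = s^2 - 3*s + t*(s + 1) - 4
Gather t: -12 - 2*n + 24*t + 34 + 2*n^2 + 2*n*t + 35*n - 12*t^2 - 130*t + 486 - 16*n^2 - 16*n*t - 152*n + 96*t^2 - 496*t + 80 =-14*n^2 - 119*n + 84*t^2 + t*(-14*n - 602) + 588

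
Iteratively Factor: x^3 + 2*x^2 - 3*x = (x - 1)*(x^2 + 3*x) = (x - 1)*(x + 3)*(x)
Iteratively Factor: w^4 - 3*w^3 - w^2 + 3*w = (w - 3)*(w^3 - w) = (w - 3)*(w + 1)*(w^2 - w) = w*(w - 3)*(w + 1)*(w - 1)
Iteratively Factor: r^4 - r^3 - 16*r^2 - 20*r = (r - 5)*(r^3 + 4*r^2 + 4*r) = (r - 5)*(r + 2)*(r^2 + 2*r) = (r - 5)*(r + 2)^2*(r)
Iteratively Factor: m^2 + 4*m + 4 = (m + 2)*(m + 2)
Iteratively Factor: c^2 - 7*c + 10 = (c - 5)*(c - 2)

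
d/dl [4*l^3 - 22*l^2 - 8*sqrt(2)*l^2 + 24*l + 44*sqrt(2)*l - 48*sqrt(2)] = 12*l^2 - 44*l - 16*sqrt(2)*l + 24 + 44*sqrt(2)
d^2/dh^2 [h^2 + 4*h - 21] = 2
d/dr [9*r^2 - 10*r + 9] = 18*r - 10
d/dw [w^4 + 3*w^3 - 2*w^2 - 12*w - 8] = 4*w^3 + 9*w^2 - 4*w - 12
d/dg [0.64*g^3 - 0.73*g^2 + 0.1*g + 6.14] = 1.92*g^2 - 1.46*g + 0.1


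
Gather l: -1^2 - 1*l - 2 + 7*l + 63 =6*l + 60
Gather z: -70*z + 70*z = 0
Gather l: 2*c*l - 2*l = l*(2*c - 2)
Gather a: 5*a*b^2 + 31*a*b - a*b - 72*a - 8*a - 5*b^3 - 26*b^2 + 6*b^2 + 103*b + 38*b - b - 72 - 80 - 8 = a*(5*b^2 + 30*b - 80) - 5*b^3 - 20*b^2 + 140*b - 160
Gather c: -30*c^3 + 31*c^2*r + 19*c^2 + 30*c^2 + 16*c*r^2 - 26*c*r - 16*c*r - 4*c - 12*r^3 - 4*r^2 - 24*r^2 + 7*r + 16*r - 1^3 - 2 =-30*c^3 + c^2*(31*r + 49) + c*(16*r^2 - 42*r - 4) - 12*r^3 - 28*r^2 + 23*r - 3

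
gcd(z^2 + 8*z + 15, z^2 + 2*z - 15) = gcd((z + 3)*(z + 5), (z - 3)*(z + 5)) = z + 5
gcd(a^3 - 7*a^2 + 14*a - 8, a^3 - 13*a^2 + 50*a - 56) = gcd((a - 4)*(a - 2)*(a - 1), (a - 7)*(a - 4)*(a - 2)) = a^2 - 6*a + 8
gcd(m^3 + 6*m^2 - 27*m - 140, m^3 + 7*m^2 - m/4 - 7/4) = m + 7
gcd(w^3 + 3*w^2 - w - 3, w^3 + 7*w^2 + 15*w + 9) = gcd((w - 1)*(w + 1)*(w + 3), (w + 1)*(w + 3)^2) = w^2 + 4*w + 3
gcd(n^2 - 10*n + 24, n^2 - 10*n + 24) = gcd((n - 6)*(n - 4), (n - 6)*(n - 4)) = n^2 - 10*n + 24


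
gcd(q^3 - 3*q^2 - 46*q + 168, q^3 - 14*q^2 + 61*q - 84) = q - 4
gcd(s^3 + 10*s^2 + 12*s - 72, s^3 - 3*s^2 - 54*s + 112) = s - 2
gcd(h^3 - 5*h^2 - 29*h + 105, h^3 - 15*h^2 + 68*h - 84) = h - 7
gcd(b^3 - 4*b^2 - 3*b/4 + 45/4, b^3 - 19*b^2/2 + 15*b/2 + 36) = b^2 - 3*b/2 - 9/2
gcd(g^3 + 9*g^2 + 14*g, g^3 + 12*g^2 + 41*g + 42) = g^2 + 9*g + 14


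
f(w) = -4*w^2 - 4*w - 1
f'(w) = -8*w - 4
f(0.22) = -2.07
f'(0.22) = -5.76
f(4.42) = -96.83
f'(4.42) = -39.36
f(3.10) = -51.84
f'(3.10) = -28.80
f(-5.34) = -93.70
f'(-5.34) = 38.72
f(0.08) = -1.35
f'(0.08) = -4.64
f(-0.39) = -0.05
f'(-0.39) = -0.88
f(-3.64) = -39.44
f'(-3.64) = 25.12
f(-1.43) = -3.46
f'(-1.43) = 7.44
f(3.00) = -49.00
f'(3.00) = -28.00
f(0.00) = -1.00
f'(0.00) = -4.00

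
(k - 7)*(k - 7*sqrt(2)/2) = k^2 - 7*k - 7*sqrt(2)*k/2 + 49*sqrt(2)/2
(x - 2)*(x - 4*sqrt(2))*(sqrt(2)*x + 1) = sqrt(2)*x^3 - 7*x^2 - 2*sqrt(2)*x^2 - 4*sqrt(2)*x + 14*x + 8*sqrt(2)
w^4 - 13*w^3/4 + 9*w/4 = w*(w - 3)*(w - 1)*(w + 3/4)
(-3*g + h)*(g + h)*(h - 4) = -3*g^2*h + 12*g^2 - 2*g*h^2 + 8*g*h + h^3 - 4*h^2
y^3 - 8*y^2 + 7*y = y*(y - 7)*(y - 1)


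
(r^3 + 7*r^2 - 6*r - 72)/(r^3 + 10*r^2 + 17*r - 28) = (r^2 + 3*r - 18)/(r^2 + 6*r - 7)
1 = 1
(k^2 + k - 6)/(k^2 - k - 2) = (k + 3)/(k + 1)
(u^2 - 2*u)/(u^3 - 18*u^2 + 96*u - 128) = u/(u^2 - 16*u + 64)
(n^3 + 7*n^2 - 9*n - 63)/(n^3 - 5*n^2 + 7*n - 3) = (n^2 + 10*n + 21)/(n^2 - 2*n + 1)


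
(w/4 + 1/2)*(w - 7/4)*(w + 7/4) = w^3/4 + w^2/2 - 49*w/64 - 49/32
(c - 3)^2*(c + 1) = c^3 - 5*c^2 + 3*c + 9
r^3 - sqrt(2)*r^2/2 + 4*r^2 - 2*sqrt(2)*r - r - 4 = (r + 4)*(r - sqrt(2))*(r + sqrt(2)/2)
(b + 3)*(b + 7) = b^2 + 10*b + 21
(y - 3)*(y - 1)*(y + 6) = y^3 + 2*y^2 - 21*y + 18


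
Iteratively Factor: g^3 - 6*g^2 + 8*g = (g)*(g^2 - 6*g + 8) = g*(g - 2)*(g - 4)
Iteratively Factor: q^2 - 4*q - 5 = (q + 1)*(q - 5)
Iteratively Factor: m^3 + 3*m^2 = (m)*(m^2 + 3*m) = m*(m + 3)*(m)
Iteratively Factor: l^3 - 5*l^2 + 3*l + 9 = (l + 1)*(l^2 - 6*l + 9) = (l - 3)*(l + 1)*(l - 3)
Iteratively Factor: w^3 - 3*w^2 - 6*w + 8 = (w - 4)*(w^2 + w - 2) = (w - 4)*(w - 1)*(w + 2)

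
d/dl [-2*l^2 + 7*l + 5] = 7 - 4*l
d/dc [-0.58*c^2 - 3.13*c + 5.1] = -1.16*c - 3.13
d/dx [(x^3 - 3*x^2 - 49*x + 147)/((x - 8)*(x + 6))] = (x^4 - 4*x^3 - 89*x^2 - 6*x + 2646)/(x^4 - 4*x^3 - 92*x^2 + 192*x + 2304)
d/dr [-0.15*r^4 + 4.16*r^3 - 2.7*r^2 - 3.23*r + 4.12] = -0.6*r^3 + 12.48*r^2 - 5.4*r - 3.23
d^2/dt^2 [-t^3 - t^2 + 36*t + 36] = -6*t - 2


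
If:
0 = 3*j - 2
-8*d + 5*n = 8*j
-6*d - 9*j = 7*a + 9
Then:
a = -15*n/28 - 11/7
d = 5*n/8 - 2/3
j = 2/3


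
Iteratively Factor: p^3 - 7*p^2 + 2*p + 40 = (p + 2)*(p^2 - 9*p + 20) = (p - 5)*(p + 2)*(p - 4)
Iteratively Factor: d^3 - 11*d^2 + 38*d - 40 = (d - 2)*(d^2 - 9*d + 20) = (d - 5)*(d - 2)*(d - 4)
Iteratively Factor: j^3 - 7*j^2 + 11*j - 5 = (j - 1)*(j^2 - 6*j + 5) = (j - 5)*(j - 1)*(j - 1)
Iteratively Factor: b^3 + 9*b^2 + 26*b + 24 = (b + 3)*(b^2 + 6*b + 8) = (b + 2)*(b + 3)*(b + 4)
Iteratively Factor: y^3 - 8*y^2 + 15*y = (y - 5)*(y^2 - 3*y) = (y - 5)*(y - 3)*(y)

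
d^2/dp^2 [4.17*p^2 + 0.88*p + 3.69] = 8.34000000000000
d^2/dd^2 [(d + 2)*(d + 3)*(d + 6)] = 6*d + 22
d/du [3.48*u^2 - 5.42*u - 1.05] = 6.96*u - 5.42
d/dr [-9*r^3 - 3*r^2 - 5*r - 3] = -27*r^2 - 6*r - 5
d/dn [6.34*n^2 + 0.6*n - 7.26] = 12.68*n + 0.6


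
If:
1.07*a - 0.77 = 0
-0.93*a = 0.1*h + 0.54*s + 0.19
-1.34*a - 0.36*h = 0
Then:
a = 0.72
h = -2.68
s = -1.10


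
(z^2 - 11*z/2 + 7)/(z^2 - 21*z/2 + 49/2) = (z - 2)/(z - 7)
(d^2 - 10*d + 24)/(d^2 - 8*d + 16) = (d - 6)/(d - 4)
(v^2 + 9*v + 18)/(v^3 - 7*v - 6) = (v^2 + 9*v + 18)/(v^3 - 7*v - 6)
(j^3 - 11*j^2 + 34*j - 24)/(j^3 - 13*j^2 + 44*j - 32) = (j - 6)/(j - 8)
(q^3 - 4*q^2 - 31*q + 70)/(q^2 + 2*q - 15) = (q^2 - 9*q + 14)/(q - 3)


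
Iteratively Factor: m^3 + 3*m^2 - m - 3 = (m - 1)*(m^2 + 4*m + 3) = (m - 1)*(m + 1)*(m + 3)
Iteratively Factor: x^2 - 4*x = (x)*(x - 4)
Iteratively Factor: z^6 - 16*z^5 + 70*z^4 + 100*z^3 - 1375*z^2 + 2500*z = (z - 5)*(z^5 - 11*z^4 + 15*z^3 + 175*z^2 - 500*z) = (z - 5)^2*(z^4 - 6*z^3 - 15*z^2 + 100*z) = (z - 5)^3*(z^3 - z^2 - 20*z) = (z - 5)^4*(z^2 + 4*z) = z*(z - 5)^4*(z + 4)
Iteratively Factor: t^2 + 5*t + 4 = (t + 4)*(t + 1)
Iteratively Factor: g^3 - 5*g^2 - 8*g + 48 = (g + 3)*(g^2 - 8*g + 16) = (g - 4)*(g + 3)*(g - 4)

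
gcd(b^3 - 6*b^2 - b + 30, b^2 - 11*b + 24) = b - 3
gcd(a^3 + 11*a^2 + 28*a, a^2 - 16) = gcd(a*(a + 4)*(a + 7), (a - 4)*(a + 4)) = a + 4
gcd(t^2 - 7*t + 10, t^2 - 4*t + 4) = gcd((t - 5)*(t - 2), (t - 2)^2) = t - 2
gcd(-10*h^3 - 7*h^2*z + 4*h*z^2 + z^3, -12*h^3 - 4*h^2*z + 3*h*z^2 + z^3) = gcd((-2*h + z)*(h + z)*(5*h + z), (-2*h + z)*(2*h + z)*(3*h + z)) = -2*h + z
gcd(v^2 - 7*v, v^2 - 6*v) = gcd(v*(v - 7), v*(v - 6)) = v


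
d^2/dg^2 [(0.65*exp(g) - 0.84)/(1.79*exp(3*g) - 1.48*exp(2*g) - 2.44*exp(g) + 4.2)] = (8.33066*exp(6*g) - 29.388936*exp(5*g) + 37.258128*exp(4*g) - 65.896556*exp(3*g) + 71.978256*exp(2*g) - 19.225584*exp(g) + 2.85768)*exp(g)/(5.735339*exp(9*g) - 14.226204*exp(8*g) - 11.691564*exp(7*g) + 75.914156*exp(6*g) - 50.822736*exp(5*g) - 108.898464*exp(4*g) + 171.202256*exp(3*g) - 3.30624*exp(2*g) - 129.1248*exp(g) + 74.088)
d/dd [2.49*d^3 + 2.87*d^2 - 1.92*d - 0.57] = 7.47*d^2 + 5.74*d - 1.92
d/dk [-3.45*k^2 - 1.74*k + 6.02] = -6.9*k - 1.74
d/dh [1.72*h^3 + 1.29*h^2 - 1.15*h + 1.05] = 5.16*h^2 + 2.58*h - 1.15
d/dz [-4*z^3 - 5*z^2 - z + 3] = -12*z^2 - 10*z - 1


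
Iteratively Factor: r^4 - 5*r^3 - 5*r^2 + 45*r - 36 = (r - 1)*(r^3 - 4*r^2 - 9*r + 36) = (r - 4)*(r - 1)*(r^2 - 9) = (r - 4)*(r - 3)*(r - 1)*(r + 3)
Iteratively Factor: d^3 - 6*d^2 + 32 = (d - 4)*(d^2 - 2*d - 8) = (d - 4)^2*(d + 2)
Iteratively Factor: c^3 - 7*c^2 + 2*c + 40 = (c - 4)*(c^2 - 3*c - 10) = (c - 5)*(c - 4)*(c + 2)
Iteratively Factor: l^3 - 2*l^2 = (l)*(l^2 - 2*l) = l^2*(l - 2)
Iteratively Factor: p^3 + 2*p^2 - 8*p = (p)*(p^2 + 2*p - 8) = p*(p - 2)*(p + 4)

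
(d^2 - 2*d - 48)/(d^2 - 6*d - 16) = (d + 6)/(d + 2)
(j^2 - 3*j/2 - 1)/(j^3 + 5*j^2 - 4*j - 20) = (j + 1/2)/(j^2 + 7*j + 10)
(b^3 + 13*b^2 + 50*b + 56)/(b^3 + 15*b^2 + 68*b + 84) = (b + 4)/(b + 6)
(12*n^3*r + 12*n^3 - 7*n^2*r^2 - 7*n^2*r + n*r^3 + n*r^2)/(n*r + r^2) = n*(12*n^2*r + 12*n^2 - 7*n*r^2 - 7*n*r + r^3 + r^2)/(r*(n + r))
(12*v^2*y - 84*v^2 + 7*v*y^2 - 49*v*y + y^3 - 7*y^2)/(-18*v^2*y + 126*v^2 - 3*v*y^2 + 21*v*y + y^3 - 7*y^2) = (4*v + y)/(-6*v + y)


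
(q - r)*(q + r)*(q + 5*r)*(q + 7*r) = q^4 + 12*q^3*r + 34*q^2*r^2 - 12*q*r^3 - 35*r^4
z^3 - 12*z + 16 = (z - 2)^2*(z + 4)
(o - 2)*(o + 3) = o^2 + o - 6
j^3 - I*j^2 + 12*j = j*(j - 4*I)*(j + 3*I)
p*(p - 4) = p^2 - 4*p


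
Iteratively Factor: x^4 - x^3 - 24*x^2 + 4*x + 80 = (x + 4)*(x^3 - 5*x^2 - 4*x + 20) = (x - 2)*(x + 4)*(x^2 - 3*x - 10) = (x - 2)*(x + 2)*(x + 4)*(x - 5)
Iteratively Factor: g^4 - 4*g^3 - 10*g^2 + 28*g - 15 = (g + 3)*(g^3 - 7*g^2 + 11*g - 5) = (g - 5)*(g + 3)*(g^2 - 2*g + 1) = (g - 5)*(g - 1)*(g + 3)*(g - 1)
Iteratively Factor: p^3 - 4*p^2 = (p)*(p^2 - 4*p) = p*(p - 4)*(p)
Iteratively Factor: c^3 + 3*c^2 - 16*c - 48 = (c + 4)*(c^2 - c - 12) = (c - 4)*(c + 4)*(c + 3)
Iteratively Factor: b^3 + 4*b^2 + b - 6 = (b + 3)*(b^2 + b - 2) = (b + 2)*(b + 3)*(b - 1)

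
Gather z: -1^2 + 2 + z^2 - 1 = z^2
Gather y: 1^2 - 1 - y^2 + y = -y^2 + y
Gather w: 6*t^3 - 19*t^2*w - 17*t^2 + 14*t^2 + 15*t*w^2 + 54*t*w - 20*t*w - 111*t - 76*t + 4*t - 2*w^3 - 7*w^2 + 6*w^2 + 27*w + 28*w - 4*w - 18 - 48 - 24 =6*t^3 - 3*t^2 - 183*t - 2*w^3 + w^2*(15*t - 1) + w*(-19*t^2 + 34*t + 51) - 90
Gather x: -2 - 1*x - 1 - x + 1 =-2*x - 2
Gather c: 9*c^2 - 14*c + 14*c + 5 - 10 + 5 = 9*c^2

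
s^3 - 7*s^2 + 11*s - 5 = (s - 5)*(s - 1)^2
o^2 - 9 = (o - 3)*(o + 3)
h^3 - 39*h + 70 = (h - 5)*(h - 2)*(h + 7)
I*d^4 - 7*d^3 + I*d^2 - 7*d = d*(d + I)*(d + 7*I)*(I*d + 1)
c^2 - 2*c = c*(c - 2)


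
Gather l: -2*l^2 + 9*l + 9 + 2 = -2*l^2 + 9*l + 11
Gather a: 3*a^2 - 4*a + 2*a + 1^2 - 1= 3*a^2 - 2*a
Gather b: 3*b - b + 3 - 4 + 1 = 2*b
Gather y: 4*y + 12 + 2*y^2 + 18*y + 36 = 2*y^2 + 22*y + 48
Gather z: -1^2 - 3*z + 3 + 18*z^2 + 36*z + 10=18*z^2 + 33*z + 12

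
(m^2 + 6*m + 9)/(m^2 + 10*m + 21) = (m + 3)/(m + 7)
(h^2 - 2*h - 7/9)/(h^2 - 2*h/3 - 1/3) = (h - 7/3)/(h - 1)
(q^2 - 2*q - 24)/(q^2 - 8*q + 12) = (q + 4)/(q - 2)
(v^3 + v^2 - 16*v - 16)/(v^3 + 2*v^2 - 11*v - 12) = (v - 4)/(v - 3)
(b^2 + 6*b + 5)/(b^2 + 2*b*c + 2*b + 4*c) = (b^2 + 6*b + 5)/(b^2 + 2*b*c + 2*b + 4*c)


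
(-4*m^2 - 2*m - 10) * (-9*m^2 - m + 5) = 36*m^4 + 22*m^3 + 72*m^2 - 50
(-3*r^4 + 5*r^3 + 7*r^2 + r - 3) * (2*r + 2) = -6*r^5 + 4*r^4 + 24*r^3 + 16*r^2 - 4*r - 6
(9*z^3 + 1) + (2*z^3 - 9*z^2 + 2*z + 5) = 11*z^3 - 9*z^2 + 2*z + 6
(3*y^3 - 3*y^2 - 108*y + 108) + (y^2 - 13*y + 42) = 3*y^3 - 2*y^2 - 121*y + 150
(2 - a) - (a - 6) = 8 - 2*a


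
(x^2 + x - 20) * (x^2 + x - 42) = x^4 + 2*x^3 - 61*x^2 - 62*x + 840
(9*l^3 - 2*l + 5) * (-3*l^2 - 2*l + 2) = -27*l^5 - 18*l^4 + 24*l^3 - 11*l^2 - 14*l + 10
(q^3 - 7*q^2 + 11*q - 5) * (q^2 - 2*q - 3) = q^5 - 9*q^4 + 22*q^3 - 6*q^2 - 23*q + 15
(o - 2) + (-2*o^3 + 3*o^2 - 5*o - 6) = -2*o^3 + 3*o^2 - 4*o - 8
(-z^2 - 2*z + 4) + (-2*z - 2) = -z^2 - 4*z + 2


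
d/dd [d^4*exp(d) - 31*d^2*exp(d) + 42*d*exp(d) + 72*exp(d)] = (d^4 + 4*d^3 - 31*d^2 - 20*d + 114)*exp(d)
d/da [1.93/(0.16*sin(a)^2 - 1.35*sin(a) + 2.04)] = (2.6055 - 0.6176*sin(a))*cos(a)/(0.16*sin(a)^2 - 1.35*sin(a) + 2.04)^2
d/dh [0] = 0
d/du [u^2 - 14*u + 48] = 2*u - 14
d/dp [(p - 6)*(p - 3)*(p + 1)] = 3*p^2 - 16*p + 9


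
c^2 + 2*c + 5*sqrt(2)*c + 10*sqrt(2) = (c + 2)*(c + 5*sqrt(2))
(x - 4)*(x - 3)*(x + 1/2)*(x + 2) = x^4 - 9*x^3/2 - 9*x^2/2 + 23*x + 12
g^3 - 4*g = g*(g - 2)*(g + 2)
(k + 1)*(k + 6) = k^2 + 7*k + 6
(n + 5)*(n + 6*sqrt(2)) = n^2 + 5*n + 6*sqrt(2)*n + 30*sqrt(2)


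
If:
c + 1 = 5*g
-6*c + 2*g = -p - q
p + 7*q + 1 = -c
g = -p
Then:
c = 1/69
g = 14/69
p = -14/69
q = -8/69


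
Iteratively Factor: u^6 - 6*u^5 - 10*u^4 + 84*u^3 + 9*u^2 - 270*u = (u + 2)*(u^5 - 8*u^4 + 6*u^3 + 72*u^2 - 135*u) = (u + 2)*(u + 3)*(u^4 - 11*u^3 + 39*u^2 - 45*u) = (u - 3)*(u + 2)*(u + 3)*(u^3 - 8*u^2 + 15*u) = (u - 3)^2*(u + 2)*(u + 3)*(u^2 - 5*u) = (u - 5)*(u - 3)^2*(u + 2)*(u + 3)*(u)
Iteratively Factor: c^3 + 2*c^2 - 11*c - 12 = (c + 4)*(c^2 - 2*c - 3) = (c - 3)*(c + 4)*(c + 1)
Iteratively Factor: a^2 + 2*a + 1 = (a + 1)*(a + 1)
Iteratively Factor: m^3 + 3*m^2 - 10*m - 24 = (m + 2)*(m^2 + m - 12) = (m + 2)*(m + 4)*(m - 3)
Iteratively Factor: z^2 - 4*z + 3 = (z - 1)*(z - 3)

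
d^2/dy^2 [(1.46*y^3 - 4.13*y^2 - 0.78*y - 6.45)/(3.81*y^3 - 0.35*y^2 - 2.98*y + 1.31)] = (-5.6843418860808e-14*y^7 - 116.009166*y^6 + 31.52394*y^5 - 1486.096596*y^4 + 444.184342*y^3 + 435.809088*y^2 + 165.678726*y - 140.736724)/(55.306341*y^9 - 15.241905*y^8 - 128.373759*y^7 + 80.848378*y^6 + 89.926512*y^5 - 98.083863*y^4 + 1.349411*y^3 + 33.098067*y^2 - 15.341934*y + 2.248091)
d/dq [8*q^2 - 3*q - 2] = 16*q - 3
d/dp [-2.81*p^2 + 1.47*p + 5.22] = 1.47 - 5.62*p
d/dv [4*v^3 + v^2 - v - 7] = 12*v^2 + 2*v - 1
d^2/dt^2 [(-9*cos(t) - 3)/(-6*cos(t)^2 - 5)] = (-432*(1 - cos(t)^2)^2 - 324*cos(t)^5 + 2268*cos(t)^3 + 144*cos(t)^2 - 1845*cos(t) + 252)/(6*cos(t)^2 + 5)^3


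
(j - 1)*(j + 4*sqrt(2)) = j^2 - j + 4*sqrt(2)*j - 4*sqrt(2)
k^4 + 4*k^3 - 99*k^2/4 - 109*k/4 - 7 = (k - 4)*(k + 1/2)^2*(k + 7)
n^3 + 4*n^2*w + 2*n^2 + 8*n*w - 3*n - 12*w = (n - 1)*(n + 3)*(n + 4*w)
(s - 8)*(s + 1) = s^2 - 7*s - 8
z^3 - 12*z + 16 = (z - 2)^2*(z + 4)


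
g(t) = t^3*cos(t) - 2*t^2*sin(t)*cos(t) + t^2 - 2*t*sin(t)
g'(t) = -t^3*sin(t) + 2*t^2*sin(t)^2 - 2*t^2*cos(t)^2 + 3*t^2*cos(t) - 4*t*sin(t)*cos(t) - 2*t*cos(t) + 2*t - 2*sin(t)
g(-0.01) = -0.00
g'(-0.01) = 0.02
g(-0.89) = -0.26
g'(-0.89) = 0.43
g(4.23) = -24.43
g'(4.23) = 69.74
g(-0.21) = -0.03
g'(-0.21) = 0.28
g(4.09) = -32.36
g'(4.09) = 43.87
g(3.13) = -20.71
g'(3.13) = -36.69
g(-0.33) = -0.07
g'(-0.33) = 0.33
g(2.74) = -8.17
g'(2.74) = -25.51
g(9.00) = -529.80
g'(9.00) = -581.72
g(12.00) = 1745.46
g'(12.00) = 1196.13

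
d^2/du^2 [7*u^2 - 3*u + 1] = 14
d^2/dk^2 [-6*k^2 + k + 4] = -12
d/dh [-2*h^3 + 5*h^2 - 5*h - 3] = -6*h^2 + 10*h - 5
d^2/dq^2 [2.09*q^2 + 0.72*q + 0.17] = 4.18000000000000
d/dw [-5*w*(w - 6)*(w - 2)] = -15*w^2 + 80*w - 60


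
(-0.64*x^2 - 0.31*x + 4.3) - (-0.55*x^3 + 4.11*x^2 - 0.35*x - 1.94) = 0.55*x^3 - 4.75*x^2 + 0.04*x + 6.24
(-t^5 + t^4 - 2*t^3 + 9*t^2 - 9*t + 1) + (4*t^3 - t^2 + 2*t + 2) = -t^5 + t^4 + 2*t^3 + 8*t^2 - 7*t + 3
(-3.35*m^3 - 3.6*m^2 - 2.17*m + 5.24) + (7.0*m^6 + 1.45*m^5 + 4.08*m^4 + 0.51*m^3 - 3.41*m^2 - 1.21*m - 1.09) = 7.0*m^6 + 1.45*m^5 + 4.08*m^4 - 2.84*m^3 - 7.01*m^2 - 3.38*m + 4.15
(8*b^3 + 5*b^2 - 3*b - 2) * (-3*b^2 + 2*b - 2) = -24*b^5 + b^4 + 3*b^3 - 10*b^2 + 2*b + 4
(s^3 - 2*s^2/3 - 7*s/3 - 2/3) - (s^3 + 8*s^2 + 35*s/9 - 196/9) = -26*s^2/3 - 56*s/9 + 190/9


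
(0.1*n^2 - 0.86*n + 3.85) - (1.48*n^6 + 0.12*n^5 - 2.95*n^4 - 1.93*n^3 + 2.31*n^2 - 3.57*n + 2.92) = -1.48*n^6 - 0.12*n^5 + 2.95*n^4 + 1.93*n^3 - 2.21*n^2 + 2.71*n + 0.93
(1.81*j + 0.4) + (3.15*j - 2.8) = 4.96*j - 2.4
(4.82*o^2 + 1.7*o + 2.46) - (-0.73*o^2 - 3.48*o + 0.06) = 5.55*o^2 + 5.18*o + 2.4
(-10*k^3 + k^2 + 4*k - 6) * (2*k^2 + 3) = -20*k^5 + 2*k^4 - 22*k^3 - 9*k^2 + 12*k - 18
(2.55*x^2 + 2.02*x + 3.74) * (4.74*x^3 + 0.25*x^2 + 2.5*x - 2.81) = 12.087*x^5 + 10.2123*x^4 + 24.6076*x^3 - 1.1805*x^2 + 3.6738*x - 10.5094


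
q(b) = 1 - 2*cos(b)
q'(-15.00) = -1.30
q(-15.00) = 2.52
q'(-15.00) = -1.30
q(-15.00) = 2.52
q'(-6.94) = -1.22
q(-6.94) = -0.58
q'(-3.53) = 0.76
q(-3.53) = 2.85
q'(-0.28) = -0.55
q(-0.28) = -0.92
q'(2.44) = 1.29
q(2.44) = 2.53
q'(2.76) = 0.74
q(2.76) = 2.86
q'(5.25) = -1.72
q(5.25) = -0.02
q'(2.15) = 1.67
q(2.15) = 2.09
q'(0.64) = 1.19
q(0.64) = -0.60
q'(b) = 2*sin(b)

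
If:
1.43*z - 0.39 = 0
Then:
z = 0.27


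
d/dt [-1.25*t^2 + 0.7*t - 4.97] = 0.7 - 2.5*t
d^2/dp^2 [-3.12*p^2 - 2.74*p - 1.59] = -6.24000000000000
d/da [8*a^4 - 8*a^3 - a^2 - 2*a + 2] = 32*a^3 - 24*a^2 - 2*a - 2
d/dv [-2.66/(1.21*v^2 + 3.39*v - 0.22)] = (6.4372*v + 9.0174)/(1.21*v^2 + 3.39*v - 0.22)^2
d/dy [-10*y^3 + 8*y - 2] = 8 - 30*y^2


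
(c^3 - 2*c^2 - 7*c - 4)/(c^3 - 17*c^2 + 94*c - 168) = (c^2 + 2*c + 1)/(c^2 - 13*c + 42)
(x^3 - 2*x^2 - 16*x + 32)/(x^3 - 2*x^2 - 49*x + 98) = (x^2 - 16)/(x^2 - 49)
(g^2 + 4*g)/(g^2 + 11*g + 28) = g/(g + 7)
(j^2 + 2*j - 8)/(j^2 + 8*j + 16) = (j - 2)/(j + 4)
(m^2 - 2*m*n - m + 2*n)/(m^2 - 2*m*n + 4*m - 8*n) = (m - 1)/(m + 4)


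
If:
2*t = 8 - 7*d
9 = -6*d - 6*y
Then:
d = -y - 3/2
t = 7*y/2 + 37/4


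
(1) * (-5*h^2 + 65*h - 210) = -5*h^2 + 65*h - 210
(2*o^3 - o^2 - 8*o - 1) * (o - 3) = 2*o^4 - 7*o^3 - 5*o^2 + 23*o + 3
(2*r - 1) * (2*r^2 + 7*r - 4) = 4*r^3 + 12*r^2 - 15*r + 4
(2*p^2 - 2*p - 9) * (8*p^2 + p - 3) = 16*p^4 - 14*p^3 - 80*p^2 - 3*p + 27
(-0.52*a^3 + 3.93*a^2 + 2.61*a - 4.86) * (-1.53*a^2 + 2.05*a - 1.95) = 0.7956*a^5 - 7.0789*a^4 + 5.0772*a^3 + 5.1228*a^2 - 15.0525*a + 9.477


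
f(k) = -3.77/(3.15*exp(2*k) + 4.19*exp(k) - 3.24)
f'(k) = -3.77*(-6.3*exp(2*k) - 4.19*exp(k))/(3.15*exp(2*k) + 4.19*exp(k) - 3.24)^2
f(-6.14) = 1.17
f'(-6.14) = 0.00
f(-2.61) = 1.29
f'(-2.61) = 0.15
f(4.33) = -0.00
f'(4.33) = 0.00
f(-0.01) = -0.94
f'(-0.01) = 2.44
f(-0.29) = -2.27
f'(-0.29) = 9.13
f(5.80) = -0.00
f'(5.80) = 0.00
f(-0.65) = 19.42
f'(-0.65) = 390.48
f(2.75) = -0.00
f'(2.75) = 0.01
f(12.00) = 0.00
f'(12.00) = 0.00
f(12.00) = 0.00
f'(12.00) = 0.00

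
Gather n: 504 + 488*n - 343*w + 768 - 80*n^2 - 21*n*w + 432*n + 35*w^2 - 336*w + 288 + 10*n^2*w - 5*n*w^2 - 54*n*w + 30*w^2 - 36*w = n^2*(10*w - 80) + n*(-5*w^2 - 75*w + 920) + 65*w^2 - 715*w + 1560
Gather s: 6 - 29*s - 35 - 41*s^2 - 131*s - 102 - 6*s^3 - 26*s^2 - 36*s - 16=-6*s^3 - 67*s^2 - 196*s - 147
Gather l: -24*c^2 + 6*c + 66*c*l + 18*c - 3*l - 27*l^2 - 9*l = -24*c^2 + 24*c - 27*l^2 + l*(66*c - 12)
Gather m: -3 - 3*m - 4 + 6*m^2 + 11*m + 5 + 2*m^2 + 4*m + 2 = 8*m^2 + 12*m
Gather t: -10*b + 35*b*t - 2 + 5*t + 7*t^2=-10*b + 7*t^2 + t*(35*b + 5) - 2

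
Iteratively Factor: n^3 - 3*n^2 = (n)*(n^2 - 3*n) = n*(n - 3)*(n)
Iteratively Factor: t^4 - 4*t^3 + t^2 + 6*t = (t - 2)*(t^3 - 2*t^2 - 3*t) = t*(t - 2)*(t^2 - 2*t - 3) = t*(t - 3)*(t - 2)*(t + 1)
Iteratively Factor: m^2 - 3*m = (m)*(m - 3)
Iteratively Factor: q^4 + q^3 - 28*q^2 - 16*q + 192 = (q - 3)*(q^3 + 4*q^2 - 16*q - 64) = (q - 3)*(q + 4)*(q^2 - 16) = (q - 3)*(q + 4)^2*(q - 4)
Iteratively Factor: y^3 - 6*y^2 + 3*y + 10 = (y - 5)*(y^2 - y - 2) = (y - 5)*(y - 2)*(y + 1)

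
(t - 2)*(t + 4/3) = t^2 - 2*t/3 - 8/3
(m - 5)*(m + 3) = m^2 - 2*m - 15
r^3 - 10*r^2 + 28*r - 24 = (r - 6)*(r - 2)^2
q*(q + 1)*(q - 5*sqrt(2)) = q^3 - 5*sqrt(2)*q^2 + q^2 - 5*sqrt(2)*q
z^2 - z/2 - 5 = (z - 5/2)*(z + 2)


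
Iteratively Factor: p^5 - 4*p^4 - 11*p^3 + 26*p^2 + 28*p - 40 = (p - 2)*(p^4 - 2*p^3 - 15*p^2 - 4*p + 20) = (p - 5)*(p - 2)*(p^3 + 3*p^2 - 4) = (p - 5)*(p - 2)*(p + 2)*(p^2 + p - 2) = (p - 5)*(p - 2)*(p - 1)*(p + 2)*(p + 2)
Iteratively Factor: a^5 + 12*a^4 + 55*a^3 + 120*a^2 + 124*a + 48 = (a + 3)*(a^4 + 9*a^3 + 28*a^2 + 36*a + 16) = (a + 2)*(a + 3)*(a^3 + 7*a^2 + 14*a + 8) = (a + 1)*(a + 2)*(a + 3)*(a^2 + 6*a + 8) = (a + 1)*(a + 2)*(a + 3)*(a + 4)*(a + 2)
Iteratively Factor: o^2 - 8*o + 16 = (o - 4)*(o - 4)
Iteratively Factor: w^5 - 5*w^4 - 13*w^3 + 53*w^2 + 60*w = (w + 1)*(w^4 - 6*w^3 - 7*w^2 + 60*w) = (w + 1)*(w + 3)*(w^3 - 9*w^2 + 20*w) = (w - 5)*(w + 1)*(w + 3)*(w^2 - 4*w) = w*(w - 5)*(w + 1)*(w + 3)*(w - 4)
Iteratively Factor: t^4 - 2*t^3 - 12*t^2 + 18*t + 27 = (t - 3)*(t^3 + t^2 - 9*t - 9) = (t - 3)^2*(t^2 + 4*t + 3) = (t - 3)^2*(t + 1)*(t + 3)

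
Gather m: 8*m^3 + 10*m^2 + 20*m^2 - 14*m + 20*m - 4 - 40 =8*m^3 + 30*m^2 + 6*m - 44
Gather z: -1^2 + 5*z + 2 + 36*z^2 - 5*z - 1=36*z^2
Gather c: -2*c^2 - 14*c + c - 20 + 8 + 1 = -2*c^2 - 13*c - 11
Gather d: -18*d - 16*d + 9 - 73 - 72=-34*d - 136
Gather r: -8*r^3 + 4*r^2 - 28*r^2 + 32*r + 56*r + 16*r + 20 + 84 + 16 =-8*r^3 - 24*r^2 + 104*r + 120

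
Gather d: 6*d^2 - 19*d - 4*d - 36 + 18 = 6*d^2 - 23*d - 18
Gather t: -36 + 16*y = 16*y - 36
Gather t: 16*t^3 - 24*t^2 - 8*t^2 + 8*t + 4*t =16*t^3 - 32*t^2 + 12*t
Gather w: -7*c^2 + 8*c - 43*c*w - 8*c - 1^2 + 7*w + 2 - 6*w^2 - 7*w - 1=-7*c^2 - 43*c*w - 6*w^2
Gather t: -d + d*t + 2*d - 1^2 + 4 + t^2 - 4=d*t + d + t^2 - 1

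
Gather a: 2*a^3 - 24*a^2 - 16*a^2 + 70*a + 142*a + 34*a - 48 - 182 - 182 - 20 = 2*a^3 - 40*a^2 + 246*a - 432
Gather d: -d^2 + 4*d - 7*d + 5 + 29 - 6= -d^2 - 3*d + 28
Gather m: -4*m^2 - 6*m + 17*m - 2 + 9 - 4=-4*m^2 + 11*m + 3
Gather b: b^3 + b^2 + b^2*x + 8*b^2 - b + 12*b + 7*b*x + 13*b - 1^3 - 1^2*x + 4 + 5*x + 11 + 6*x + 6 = b^3 + b^2*(x + 9) + b*(7*x + 24) + 10*x + 20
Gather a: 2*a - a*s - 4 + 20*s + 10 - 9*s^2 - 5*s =a*(2 - s) - 9*s^2 + 15*s + 6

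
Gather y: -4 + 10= 6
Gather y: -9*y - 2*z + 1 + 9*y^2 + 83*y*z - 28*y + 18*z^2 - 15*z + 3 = 9*y^2 + y*(83*z - 37) + 18*z^2 - 17*z + 4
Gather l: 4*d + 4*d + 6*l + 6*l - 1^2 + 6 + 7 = 8*d + 12*l + 12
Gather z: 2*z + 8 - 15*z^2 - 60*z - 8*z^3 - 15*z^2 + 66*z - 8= -8*z^3 - 30*z^2 + 8*z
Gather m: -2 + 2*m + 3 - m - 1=m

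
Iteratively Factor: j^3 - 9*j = (j)*(j^2 - 9) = j*(j - 3)*(j + 3)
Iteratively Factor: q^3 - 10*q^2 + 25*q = (q - 5)*(q^2 - 5*q) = (q - 5)^2*(q)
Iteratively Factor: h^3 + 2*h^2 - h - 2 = (h - 1)*(h^2 + 3*h + 2) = (h - 1)*(h + 2)*(h + 1)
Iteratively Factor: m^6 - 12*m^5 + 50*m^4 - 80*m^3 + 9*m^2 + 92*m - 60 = (m - 1)*(m^5 - 11*m^4 + 39*m^3 - 41*m^2 - 32*m + 60) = (m - 1)*(m + 1)*(m^4 - 12*m^3 + 51*m^2 - 92*m + 60) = (m - 2)*(m - 1)*(m + 1)*(m^3 - 10*m^2 + 31*m - 30) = (m - 5)*(m - 2)*(m - 1)*(m + 1)*(m^2 - 5*m + 6) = (m - 5)*(m - 2)^2*(m - 1)*(m + 1)*(m - 3)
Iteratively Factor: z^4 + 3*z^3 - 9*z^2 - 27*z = (z + 3)*(z^3 - 9*z) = (z - 3)*(z + 3)*(z^2 + 3*z) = (z - 3)*(z + 3)^2*(z)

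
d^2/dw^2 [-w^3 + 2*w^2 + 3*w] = 4 - 6*w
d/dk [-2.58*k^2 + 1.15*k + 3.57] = 1.15 - 5.16*k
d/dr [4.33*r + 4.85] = 4.33000000000000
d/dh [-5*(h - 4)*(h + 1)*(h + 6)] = -15*h^2 - 30*h + 110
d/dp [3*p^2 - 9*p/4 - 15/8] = 6*p - 9/4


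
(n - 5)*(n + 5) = n^2 - 25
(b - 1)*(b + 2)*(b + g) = b^3 + b^2*g + b^2 + b*g - 2*b - 2*g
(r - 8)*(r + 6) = r^2 - 2*r - 48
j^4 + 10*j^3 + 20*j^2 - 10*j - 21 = (j - 1)*(j + 1)*(j + 3)*(j + 7)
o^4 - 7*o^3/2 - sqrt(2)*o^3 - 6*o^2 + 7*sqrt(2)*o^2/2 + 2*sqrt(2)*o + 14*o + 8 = (o - 4)*(o + 1/2)*(o - 2*sqrt(2))*(o + sqrt(2))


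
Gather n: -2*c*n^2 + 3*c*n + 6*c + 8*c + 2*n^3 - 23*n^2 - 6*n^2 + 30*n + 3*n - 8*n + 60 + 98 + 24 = 14*c + 2*n^3 + n^2*(-2*c - 29) + n*(3*c + 25) + 182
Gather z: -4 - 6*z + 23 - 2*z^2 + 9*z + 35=-2*z^2 + 3*z + 54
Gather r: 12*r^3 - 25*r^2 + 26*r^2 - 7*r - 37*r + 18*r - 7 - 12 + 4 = 12*r^3 + r^2 - 26*r - 15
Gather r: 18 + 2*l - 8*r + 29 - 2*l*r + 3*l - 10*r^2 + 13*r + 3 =5*l - 10*r^2 + r*(5 - 2*l) + 50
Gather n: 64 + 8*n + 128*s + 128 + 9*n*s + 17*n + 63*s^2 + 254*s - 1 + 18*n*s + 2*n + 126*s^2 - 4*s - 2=n*(27*s + 27) + 189*s^2 + 378*s + 189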